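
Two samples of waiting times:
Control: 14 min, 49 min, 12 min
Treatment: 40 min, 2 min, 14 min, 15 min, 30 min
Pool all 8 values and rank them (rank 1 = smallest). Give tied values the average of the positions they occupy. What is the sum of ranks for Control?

Sorted (ascending): 2, 12, 14, 14, 15, 30, 40, 49
The 2 values of 14 occupy positions 3–4 → average rank (3+4)/2 = 3.5.
Control values → pooled ranks: 14→3.5, 49→8, 12→2
Rank sum = 3.5 + 8 + 2 = 13.5

13.5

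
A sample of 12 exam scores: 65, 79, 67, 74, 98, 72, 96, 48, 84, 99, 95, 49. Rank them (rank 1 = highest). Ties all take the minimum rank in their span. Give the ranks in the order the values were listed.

10, 6, 9, 7, 2, 8, 3, 12, 5, 1, 4, 11

Sorted (descending): 99, 98, 96, 95, 84, 79, 74, 72, 67, 65, 49, 48
No ties — each value takes its position as its rank.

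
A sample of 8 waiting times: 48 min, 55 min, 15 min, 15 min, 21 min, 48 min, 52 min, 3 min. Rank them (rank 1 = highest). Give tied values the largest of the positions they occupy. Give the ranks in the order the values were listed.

4, 1, 7, 7, 5, 4, 2, 8

Sorted (descending): 55, 52, 48, 48, 21, 15, 15, 3
The 2 values of 48 occupy positions 3–4 → each gets rank 4.
The 2 values of 15 occupy positions 6–7 → each gets rank 7.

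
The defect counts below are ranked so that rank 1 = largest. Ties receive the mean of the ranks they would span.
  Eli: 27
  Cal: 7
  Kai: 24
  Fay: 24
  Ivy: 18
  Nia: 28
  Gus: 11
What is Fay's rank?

Sorted (descending): 28, 27, 24, 24, 18, 11, 7
The 2 values of 24 occupy positions 3–4 → average rank (3+4)/2 = 3.5.
Fay has value 24 → rank 3.5.

3.5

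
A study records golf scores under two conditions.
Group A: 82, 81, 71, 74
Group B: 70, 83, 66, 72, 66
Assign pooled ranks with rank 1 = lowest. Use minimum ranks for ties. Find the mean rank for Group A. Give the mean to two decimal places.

6.25

Sorted (ascending): 66, 66, 70, 71, 72, 74, 81, 82, 83
The 2 values of 66 occupy positions 1–2 → each gets rank 1.
Group A values → pooled ranks: 82→8, 81→7, 71→4, 74→6
Mean rank = (8 + 7 + 4 + 6) / 4 = 6.25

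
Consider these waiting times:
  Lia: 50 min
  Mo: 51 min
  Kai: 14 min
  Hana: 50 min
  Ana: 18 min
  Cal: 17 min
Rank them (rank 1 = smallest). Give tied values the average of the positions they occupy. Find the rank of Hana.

Sorted (ascending): 14, 17, 18, 50, 50, 51
The 2 values of 50 occupy positions 4–5 → average rank (4+5)/2 = 4.5.
Hana has value 50 min → rank 4.5.

4.5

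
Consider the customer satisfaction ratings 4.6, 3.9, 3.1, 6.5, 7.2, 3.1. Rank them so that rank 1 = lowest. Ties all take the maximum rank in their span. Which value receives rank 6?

Sorted (ascending): 3.1, 3.1, 3.9, 4.6, 6.5, 7.2
The 2 values of 3.1 occupy positions 1–2 → each gets rank 2.
Rank 6 → value 7.2.

7.2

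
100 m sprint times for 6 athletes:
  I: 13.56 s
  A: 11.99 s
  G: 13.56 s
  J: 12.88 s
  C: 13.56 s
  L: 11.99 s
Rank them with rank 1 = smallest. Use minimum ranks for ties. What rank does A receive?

Sorted (ascending): 11.99, 11.99, 12.88, 13.56, 13.56, 13.56
The 2 values of 11.99 occupy positions 1–2 → each gets rank 1.
The 3 values of 13.56 occupy positions 4–6 → each gets rank 4.
A has value 11.99 s → rank 1.

1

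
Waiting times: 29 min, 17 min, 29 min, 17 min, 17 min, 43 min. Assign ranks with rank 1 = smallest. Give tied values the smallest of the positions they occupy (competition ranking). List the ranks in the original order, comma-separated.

Sorted (ascending): 17, 17, 17, 29, 29, 43
The 3 values of 17 occupy positions 1–3 → each gets rank 1.
The 2 values of 29 occupy positions 4–5 → each gets rank 4.

4, 1, 4, 1, 1, 6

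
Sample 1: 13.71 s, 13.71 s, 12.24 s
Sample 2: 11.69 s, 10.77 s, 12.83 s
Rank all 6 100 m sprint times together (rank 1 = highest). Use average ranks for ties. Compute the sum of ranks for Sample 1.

Sorted (descending): 13.71, 13.71, 12.83, 12.24, 11.69, 10.77
The 2 values of 13.71 occupy positions 1–2 → average rank (1+2)/2 = 1.5.
Sample 1 values → pooled ranks: 13.71→1.5, 13.71→1.5, 12.24→4
Rank sum = 1.5 + 1.5 + 4 = 7

7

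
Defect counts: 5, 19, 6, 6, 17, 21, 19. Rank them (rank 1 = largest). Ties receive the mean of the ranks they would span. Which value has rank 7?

5

Sorted (descending): 21, 19, 19, 17, 6, 6, 5
The 2 values of 19 occupy positions 2–3 → average rank (2+3)/2 = 2.5.
The 2 values of 6 occupy positions 5–6 → average rank (5+6)/2 = 5.5.
Rank 7 → value 5.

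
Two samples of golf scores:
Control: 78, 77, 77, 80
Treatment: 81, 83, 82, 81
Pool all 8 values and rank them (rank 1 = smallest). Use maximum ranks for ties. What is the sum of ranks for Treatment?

27

Sorted (ascending): 77, 77, 78, 80, 81, 81, 82, 83
The 2 values of 77 occupy positions 1–2 → each gets rank 2.
The 2 values of 81 occupy positions 5–6 → each gets rank 6.
Treatment values → pooled ranks: 81→6, 83→8, 82→7, 81→6
Rank sum = 6 + 8 + 7 + 6 = 27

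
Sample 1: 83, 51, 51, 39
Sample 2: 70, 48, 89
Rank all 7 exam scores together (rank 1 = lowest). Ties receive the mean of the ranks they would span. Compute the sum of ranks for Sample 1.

14

Sorted (ascending): 39, 48, 51, 51, 70, 83, 89
The 2 values of 51 occupy positions 3–4 → average rank (3+4)/2 = 3.5.
Sample 1 values → pooled ranks: 83→6, 51→3.5, 51→3.5, 39→1
Rank sum = 6 + 3.5 + 3.5 + 1 = 14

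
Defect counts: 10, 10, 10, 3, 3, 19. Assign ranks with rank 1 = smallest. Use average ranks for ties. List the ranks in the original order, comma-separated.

4, 4, 4, 1.5, 1.5, 6

Sorted (ascending): 3, 3, 10, 10, 10, 19
The 2 values of 3 occupy positions 1–2 → average rank (1+2)/2 = 1.5.
The 3 values of 10 occupy positions 3–5 → average rank 4.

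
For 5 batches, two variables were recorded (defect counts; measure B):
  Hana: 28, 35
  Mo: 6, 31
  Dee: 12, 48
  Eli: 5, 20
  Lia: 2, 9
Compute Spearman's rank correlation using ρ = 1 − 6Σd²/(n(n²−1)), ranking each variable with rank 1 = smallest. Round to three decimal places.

0.900

Ranks of variable 1: 5, 3, 4, 2, 1
Ranks of variable 2: 4, 3, 5, 2, 1
d = r₁ − r₂: 1, 0, -1, 0, 0
d²: 1, 0, 1, 0, 0; Σd² = 2
ρ = 1 − 6·2/(5·24) = 1 − 12/120 = 0.900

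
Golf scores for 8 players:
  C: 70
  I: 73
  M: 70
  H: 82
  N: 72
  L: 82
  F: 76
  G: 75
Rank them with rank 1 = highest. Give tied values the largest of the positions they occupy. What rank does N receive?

6

Sorted (descending): 82, 82, 76, 75, 73, 72, 70, 70
The 2 values of 82 occupy positions 1–2 → each gets rank 2.
The 2 values of 70 occupy positions 7–8 → each gets rank 8.
N has value 72 → rank 6.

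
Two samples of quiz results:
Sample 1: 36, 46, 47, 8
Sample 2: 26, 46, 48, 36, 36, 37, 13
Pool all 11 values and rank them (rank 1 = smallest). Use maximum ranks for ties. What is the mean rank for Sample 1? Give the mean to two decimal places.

Sorted (ascending): 8, 13, 26, 36, 36, 36, 37, 46, 46, 47, 48
The 3 values of 36 occupy positions 4–6 → each gets rank 6.
The 2 values of 46 occupy positions 8–9 → each gets rank 9.
Sample 1 values → pooled ranks: 36→6, 46→9, 47→10, 8→1
Mean rank = (6 + 9 + 10 + 1) / 4 = 6.50

6.50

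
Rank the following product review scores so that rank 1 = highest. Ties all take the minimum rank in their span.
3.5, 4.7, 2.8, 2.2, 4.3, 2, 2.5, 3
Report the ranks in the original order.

3, 1, 5, 7, 2, 8, 6, 4

Sorted (descending): 4.7, 4.3, 3.5, 3, 2.8, 2.5, 2.2, 2
No ties — each value takes its position as its rank.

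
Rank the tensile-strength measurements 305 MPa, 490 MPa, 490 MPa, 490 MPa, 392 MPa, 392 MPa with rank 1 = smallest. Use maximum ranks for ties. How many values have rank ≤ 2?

Sorted (ascending): 305, 392, 392, 490, 490, 490
The 2 values of 392 occupy positions 2–3 → each gets rank 3.
The 3 values of 490 occupy positions 4–6 → each gets rank 6.
Ranks ≤ 2: {1} → 1 value.

1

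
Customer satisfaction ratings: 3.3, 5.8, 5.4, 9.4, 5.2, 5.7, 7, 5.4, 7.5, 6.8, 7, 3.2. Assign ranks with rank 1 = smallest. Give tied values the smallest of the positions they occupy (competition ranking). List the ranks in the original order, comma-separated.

Sorted (ascending): 3.2, 3.3, 5.2, 5.4, 5.4, 5.7, 5.8, 6.8, 7, 7, 7.5, 9.4
The 2 values of 5.4 occupy positions 4–5 → each gets rank 4.
The 2 values of 7 occupy positions 9–10 → each gets rank 9.

2, 7, 4, 12, 3, 6, 9, 4, 11, 8, 9, 1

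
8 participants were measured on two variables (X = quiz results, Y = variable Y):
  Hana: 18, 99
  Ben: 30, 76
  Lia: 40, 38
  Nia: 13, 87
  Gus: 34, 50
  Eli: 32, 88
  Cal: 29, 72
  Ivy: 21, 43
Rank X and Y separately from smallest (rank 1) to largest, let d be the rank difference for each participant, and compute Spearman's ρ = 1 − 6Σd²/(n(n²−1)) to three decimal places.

Ranks of variable 1: 2, 5, 8, 1, 7, 6, 4, 3
Ranks of variable 2: 8, 5, 1, 6, 3, 7, 4, 2
d = r₁ − r₂: -6, 0, 7, -5, 4, -1, 0, 1
d²: 36, 0, 49, 25, 16, 1, 0, 1; Σd² = 128
ρ = 1 − 6·128/(8·63) = 1 − 768/504 = -0.524

-0.524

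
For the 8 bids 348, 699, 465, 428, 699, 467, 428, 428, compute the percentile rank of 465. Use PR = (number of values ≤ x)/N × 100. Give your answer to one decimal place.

62.5

N = 8.
Strictly below 465: 4. Equal to 465: 1.
PR = 5/8 × 100 = 62.5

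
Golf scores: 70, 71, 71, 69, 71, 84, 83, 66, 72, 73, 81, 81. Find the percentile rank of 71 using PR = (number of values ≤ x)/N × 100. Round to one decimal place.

N = 12.
Strictly below 71: 3. Equal to 71: 3.
PR = 6/12 × 100 = 50.0

50.0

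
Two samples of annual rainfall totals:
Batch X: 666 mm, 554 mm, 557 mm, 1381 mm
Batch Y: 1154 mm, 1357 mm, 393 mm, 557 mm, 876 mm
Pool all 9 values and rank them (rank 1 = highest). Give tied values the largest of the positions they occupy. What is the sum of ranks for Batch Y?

25

Sorted (descending): 1381, 1357, 1154, 876, 666, 557, 557, 554, 393
The 2 values of 557 occupy positions 6–7 → each gets rank 7.
Batch Y values → pooled ranks: 1154→3, 1357→2, 393→9, 557→7, 876→4
Rank sum = 3 + 2 + 9 + 7 + 4 = 25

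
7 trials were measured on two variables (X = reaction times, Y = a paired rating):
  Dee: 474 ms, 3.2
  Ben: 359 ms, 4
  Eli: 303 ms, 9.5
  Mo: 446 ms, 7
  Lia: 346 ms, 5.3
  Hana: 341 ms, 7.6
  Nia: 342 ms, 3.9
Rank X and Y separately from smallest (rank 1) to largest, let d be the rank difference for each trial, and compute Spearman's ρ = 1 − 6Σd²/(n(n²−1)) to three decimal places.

Ranks of variable 1: 7, 5, 1, 6, 4, 2, 3
Ranks of variable 2: 1, 3, 7, 5, 4, 6, 2
d = r₁ − r₂: 6, 2, -6, 1, 0, -4, 1
d²: 36, 4, 36, 1, 0, 16, 1; Σd² = 94
ρ = 1 − 6·94/(7·48) = 1 − 564/336 = -0.679

-0.679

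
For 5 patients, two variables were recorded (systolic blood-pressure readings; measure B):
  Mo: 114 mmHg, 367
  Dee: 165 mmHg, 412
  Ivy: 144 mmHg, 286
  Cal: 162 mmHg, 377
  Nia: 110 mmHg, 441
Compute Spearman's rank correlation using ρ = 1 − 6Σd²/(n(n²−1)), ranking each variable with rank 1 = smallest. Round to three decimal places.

Ranks of variable 1: 2, 5, 3, 4, 1
Ranks of variable 2: 2, 4, 1, 3, 5
d = r₁ − r₂: 0, 1, 2, 1, -4
d²: 0, 1, 4, 1, 16; Σd² = 22
ρ = 1 − 6·22/(5·24) = 1 − 132/120 = -0.100

-0.100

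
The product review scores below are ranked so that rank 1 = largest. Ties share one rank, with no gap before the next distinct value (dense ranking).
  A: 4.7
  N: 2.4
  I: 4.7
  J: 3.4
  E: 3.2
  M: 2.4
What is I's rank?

Sorted (descending): 4.7, 4.7, 3.4, 3.2, 2.4, 2.4
The 2 values of 4.7 share dense rank 1.
The 2 values of 2.4 share dense rank 4.
Remaining distinct values take the next consecutive integers.
I has value 4.7 → rank 1.

1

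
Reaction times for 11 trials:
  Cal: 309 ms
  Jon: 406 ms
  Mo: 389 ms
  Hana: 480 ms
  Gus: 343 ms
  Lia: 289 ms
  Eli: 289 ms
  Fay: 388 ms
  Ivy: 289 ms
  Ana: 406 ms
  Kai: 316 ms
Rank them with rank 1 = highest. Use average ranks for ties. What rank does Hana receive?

1

Sorted (descending): 480, 406, 406, 389, 388, 343, 316, 309, 289, 289, 289
The 2 values of 406 occupy positions 2–3 → average rank (2+3)/2 = 2.5.
The 3 values of 289 occupy positions 9–11 → average rank 10.
Hana has value 480 ms → rank 1.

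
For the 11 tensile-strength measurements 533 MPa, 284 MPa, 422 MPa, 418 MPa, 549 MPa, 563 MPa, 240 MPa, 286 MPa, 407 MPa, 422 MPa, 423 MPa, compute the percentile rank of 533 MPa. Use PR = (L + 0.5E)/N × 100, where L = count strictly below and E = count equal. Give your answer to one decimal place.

77.3

N = 11.
Strictly below 533: 8. Equal to 533: 1.
PR = (8 + 0.5·1)/11 × 100 = 77.3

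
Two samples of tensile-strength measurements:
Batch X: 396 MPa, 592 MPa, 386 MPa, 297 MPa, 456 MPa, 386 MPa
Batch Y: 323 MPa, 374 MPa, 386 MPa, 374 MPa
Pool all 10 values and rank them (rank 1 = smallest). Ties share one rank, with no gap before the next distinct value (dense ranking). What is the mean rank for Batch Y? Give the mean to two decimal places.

3.00

Sorted (ascending): 297, 323, 374, 374, 386, 386, 386, 396, 456, 592
The 2 values of 374 share dense rank 3.
The 3 values of 386 share dense rank 4.
Remaining distinct values take the next consecutive integers.
Batch Y values → pooled ranks: 323→2, 374→3, 386→4, 374→3
Mean rank = (2 + 3 + 4 + 3) / 4 = 3.00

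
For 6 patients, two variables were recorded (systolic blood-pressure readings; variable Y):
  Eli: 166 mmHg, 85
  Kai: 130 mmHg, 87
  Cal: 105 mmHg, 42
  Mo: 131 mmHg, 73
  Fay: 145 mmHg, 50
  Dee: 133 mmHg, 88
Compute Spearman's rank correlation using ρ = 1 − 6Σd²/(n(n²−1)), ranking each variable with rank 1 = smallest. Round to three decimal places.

0.257

Ranks of variable 1: 6, 2, 1, 3, 5, 4
Ranks of variable 2: 4, 5, 1, 3, 2, 6
d = r₁ − r₂: 2, -3, 0, 0, 3, -2
d²: 4, 9, 0, 0, 9, 4; Σd² = 26
ρ = 1 − 6·26/(6·35) = 1 − 156/210 = 0.257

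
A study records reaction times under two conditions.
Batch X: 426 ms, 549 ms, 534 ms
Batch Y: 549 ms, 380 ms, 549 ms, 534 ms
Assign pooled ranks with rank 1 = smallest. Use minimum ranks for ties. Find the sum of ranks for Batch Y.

14

Sorted (ascending): 380, 426, 534, 534, 549, 549, 549
The 2 values of 534 occupy positions 3–4 → each gets rank 3.
The 3 values of 549 occupy positions 5–7 → each gets rank 5.
Batch Y values → pooled ranks: 549→5, 380→1, 549→5, 534→3
Rank sum = 5 + 1 + 5 + 3 = 14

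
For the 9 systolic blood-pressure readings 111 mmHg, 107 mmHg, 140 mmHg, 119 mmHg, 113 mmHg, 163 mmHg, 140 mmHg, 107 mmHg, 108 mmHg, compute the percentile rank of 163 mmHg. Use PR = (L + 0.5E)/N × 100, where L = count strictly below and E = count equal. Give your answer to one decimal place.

N = 9.
Strictly below 163: 8. Equal to 163: 1.
PR = (8 + 0.5·1)/9 × 100 = 94.4

94.4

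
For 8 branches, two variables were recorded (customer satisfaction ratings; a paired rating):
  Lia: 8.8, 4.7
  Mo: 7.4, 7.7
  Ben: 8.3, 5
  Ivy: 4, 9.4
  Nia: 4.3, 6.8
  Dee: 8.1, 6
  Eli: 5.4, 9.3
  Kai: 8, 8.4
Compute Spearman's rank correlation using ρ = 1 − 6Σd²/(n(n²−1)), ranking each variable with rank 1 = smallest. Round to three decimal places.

-0.833

Ranks of variable 1: 8, 4, 7, 1, 2, 6, 3, 5
Ranks of variable 2: 1, 5, 2, 8, 4, 3, 7, 6
d = r₁ − r₂: 7, -1, 5, -7, -2, 3, -4, -1
d²: 49, 1, 25, 49, 4, 9, 16, 1; Σd² = 154
ρ = 1 − 6·154/(8·63) = 1 − 924/504 = -0.833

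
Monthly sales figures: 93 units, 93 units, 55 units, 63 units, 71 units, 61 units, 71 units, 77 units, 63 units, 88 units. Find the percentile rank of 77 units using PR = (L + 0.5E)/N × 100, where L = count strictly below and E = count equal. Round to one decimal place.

65.0

N = 10.
Strictly below 77: 6. Equal to 77: 1.
PR = (6 + 0.5·1)/10 × 100 = 65.0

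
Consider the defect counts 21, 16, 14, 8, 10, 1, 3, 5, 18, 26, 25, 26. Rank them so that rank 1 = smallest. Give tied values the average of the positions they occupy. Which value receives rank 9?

21

Sorted (ascending): 1, 3, 5, 8, 10, 14, 16, 18, 21, 25, 26, 26
The 2 values of 26 occupy positions 11–12 → average rank (11+12)/2 = 11.5.
Rank 9 → value 21.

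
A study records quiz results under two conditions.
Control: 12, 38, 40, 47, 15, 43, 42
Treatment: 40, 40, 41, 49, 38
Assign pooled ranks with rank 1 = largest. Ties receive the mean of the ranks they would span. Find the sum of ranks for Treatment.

29.5

Sorted (descending): 49, 47, 43, 42, 41, 40, 40, 40, 38, 38, 15, 12
The 3 values of 40 occupy positions 6–8 → average rank 7.
The 2 values of 38 occupy positions 9–10 → average rank (9+10)/2 = 9.5.
Treatment values → pooled ranks: 40→7, 40→7, 41→5, 49→1, 38→9.5
Rank sum = 7 + 7 + 5 + 1 + 9.5 = 29.5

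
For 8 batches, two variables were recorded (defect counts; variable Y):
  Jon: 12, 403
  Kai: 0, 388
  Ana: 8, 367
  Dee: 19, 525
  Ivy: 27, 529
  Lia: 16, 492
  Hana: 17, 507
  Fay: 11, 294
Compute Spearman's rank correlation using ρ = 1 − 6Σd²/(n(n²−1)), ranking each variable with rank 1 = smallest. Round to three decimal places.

0.905

Ranks of variable 1: 4, 1, 2, 7, 8, 5, 6, 3
Ranks of variable 2: 4, 3, 2, 7, 8, 5, 6, 1
d = r₁ − r₂: 0, -2, 0, 0, 0, 0, 0, 2
d²: 0, 4, 0, 0, 0, 0, 0, 4; Σd² = 8
ρ = 1 − 6·8/(8·63) = 1 − 48/504 = 0.905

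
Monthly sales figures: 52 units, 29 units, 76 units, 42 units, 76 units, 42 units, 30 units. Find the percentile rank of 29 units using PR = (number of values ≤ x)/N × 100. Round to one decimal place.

N = 7.
Strictly below 29: 0. Equal to 29: 1.
PR = 1/7 × 100 = 14.3

14.3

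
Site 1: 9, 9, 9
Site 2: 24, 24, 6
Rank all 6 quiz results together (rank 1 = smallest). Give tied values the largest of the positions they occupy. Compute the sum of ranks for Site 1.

12

Sorted (ascending): 6, 9, 9, 9, 24, 24
The 3 values of 9 occupy positions 2–4 → each gets rank 4.
The 2 values of 24 occupy positions 5–6 → each gets rank 6.
Site 1 values → pooled ranks: 9→4, 9→4, 9→4
Rank sum = 4 + 4 + 4 = 12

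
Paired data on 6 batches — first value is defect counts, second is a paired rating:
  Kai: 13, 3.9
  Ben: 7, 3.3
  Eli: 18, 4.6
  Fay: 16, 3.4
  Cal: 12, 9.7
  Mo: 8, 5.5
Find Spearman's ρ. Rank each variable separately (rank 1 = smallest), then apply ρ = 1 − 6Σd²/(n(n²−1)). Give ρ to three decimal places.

Ranks of variable 1: 4, 1, 6, 5, 3, 2
Ranks of variable 2: 3, 1, 4, 2, 6, 5
d = r₁ − r₂: 1, 0, 2, 3, -3, -3
d²: 1, 0, 4, 9, 9, 9; Σd² = 32
ρ = 1 − 6·32/(6·35) = 1 − 192/210 = 0.086

0.086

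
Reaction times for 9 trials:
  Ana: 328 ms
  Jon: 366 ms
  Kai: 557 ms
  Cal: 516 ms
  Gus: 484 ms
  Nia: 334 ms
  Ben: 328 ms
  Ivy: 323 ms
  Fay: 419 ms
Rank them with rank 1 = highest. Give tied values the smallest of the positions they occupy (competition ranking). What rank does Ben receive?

Sorted (descending): 557, 516, 484, 419, 366, 334, 328, 328, 323
The 2 values of 328 occupy positions 7–8 → each gets rank 7.
Ben has value 328 ms → rank 7.

7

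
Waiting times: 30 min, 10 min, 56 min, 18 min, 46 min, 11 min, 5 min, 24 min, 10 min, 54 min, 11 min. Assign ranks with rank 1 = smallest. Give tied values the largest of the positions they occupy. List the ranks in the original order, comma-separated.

Sorted (ascending): 5, 10, 10, 11, 11, 18, 24, 30, 46, 54, 56
The 2 values of 10 occupy positions 2–3 → each gets rank 3.
The 2 values of 11 occupy positions 4–5 → each gets rank 5.

8, 3, 11, 6, 9, 5, 1, 7, 3, 10, 5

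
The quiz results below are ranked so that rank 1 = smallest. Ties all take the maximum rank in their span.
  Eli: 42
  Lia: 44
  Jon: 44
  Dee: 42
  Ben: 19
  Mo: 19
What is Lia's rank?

Sorted (ascending): 19, 19, 42, 42, 44, 44
The 2 values of 19 occupy positions 1–2 → each gets rank 2.
The 2 values of 42 occupy positions 3–4 → each gets rank 4.
The 2 values of 44 occupy positions 5–6 → each gets rank 6.
Lia has value 44 → rank 6.

6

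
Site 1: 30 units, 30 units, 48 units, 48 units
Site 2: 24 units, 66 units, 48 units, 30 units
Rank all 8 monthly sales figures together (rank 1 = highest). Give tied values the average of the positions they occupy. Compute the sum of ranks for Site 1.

Sorted (descending): 66, 48, 48, 48, 30, 30, 30, 24
The 3 values of 48 occupy positions 2–4 → average rank 3.
The 3 values of 30 occupy positions 5–7 → average rank 6.
Site 1 values → pooled ranks: 30→6, 30→6, 48→3, 48→3
Rank sum = 6 + 6 + 3 + 3 = 18

18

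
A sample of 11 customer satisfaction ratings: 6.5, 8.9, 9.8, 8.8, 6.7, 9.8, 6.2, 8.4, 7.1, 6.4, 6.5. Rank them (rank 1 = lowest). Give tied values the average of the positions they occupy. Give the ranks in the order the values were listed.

Sorted (ascending): 6.2, 6.4, 6.5, 6.5, 6.7, 7.1, 8.4, 8.8, 8.9, 9.8, 9.8
The 2 values of 6.5 occupy positions 3–4 → average rank (3+4)/2 = 3.5.
The 2 values of 9.8 occupy positions 10–11 → average rank (10+11)/2 = 10.5.

3.5, 9, 10.5, 8, 5, 10.5, 1, 7, 6, 2, 3.5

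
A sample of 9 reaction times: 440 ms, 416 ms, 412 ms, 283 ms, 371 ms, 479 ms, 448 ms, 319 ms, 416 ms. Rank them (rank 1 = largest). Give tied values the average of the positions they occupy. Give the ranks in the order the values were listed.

3, 4.5, 6, 9, 7, 1, 2, 8, 4.5

Sorted (descending): 479, 448, 440, 416, 416, 412, 371, 319, 283
The 2 values of 416 occupy positions 4–5 → average rank (4+5)/2 = 4.5.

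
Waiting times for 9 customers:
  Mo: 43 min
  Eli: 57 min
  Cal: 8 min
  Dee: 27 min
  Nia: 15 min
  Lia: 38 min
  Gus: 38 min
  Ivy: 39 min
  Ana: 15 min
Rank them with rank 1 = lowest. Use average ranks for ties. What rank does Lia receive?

Sorted (ascending): 8, 15, 15, 27, 38, 38, 39, 43, 57
The 2 values of 15 occupy positions 2–3 → average rank (2+3)/2 = 2.5.
The 2 values of 38 occupy positions 5–6 → average rank (5+6)/2 = 5.5.
Lia has value 38 min → rank 5.5.

5.5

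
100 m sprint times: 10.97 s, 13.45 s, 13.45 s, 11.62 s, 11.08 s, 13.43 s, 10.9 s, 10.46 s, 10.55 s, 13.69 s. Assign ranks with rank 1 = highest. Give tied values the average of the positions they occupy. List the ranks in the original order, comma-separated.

7, 2.5, 2.5, 5, 6, 4, 8, 10, 9, 1

Sorted (descending): 13.69, 13.45, 13.45, 13.43, 11.62, 11.08, 10.97, 10.9, 10.55, 10.46
The 2 values of 13.45 occupy positions 2–3 → average rank (2+3)/2 = 2.5.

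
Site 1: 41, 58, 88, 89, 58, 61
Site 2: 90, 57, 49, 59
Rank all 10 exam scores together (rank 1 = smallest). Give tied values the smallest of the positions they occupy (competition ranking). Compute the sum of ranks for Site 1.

Sorted (ascending): 41, 49, 57, 58, 58, 59, 61, 88, 89, 90
The 2 values of 58 occupy positions 4–5 → each gets rank 4.
Site 1 values → pooled ranks: 41→1, 58→4, 88→8, 89→9, 58→4, 61→7
Rank sum = 1 + 4 + 8 + 9 + 4 + 7 = 33

33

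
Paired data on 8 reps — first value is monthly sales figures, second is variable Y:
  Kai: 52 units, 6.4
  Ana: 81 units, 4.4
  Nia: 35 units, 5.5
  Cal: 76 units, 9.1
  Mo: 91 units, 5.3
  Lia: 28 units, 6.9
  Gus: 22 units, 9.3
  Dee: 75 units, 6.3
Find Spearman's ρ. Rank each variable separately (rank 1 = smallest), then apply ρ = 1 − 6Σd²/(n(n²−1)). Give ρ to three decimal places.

-0.667

Ranks of variable 1: 4, 7, 3, 6, 8, 2, 1, 5
Ranks of variable 2: 5, 1, 3, 7, 2, 6, 8, 4
d = r₁ − r₂: -1, 6, 0, -1, 6, -4, -7, 1
d²: 1, 36, 0, 1, 36, 16, 49, 1; Σd² = 140
ρ = 1 − 6·140/(8·63) = 1 − 840/504 = -0.667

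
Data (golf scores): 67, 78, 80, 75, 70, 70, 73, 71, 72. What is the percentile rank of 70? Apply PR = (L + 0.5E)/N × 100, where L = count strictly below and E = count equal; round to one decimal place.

22.2

N = 9.
Strictly below 70: 1. Equal to 70: 2.
PR = (1 + 0.5·2)/9 × 100 = 22.2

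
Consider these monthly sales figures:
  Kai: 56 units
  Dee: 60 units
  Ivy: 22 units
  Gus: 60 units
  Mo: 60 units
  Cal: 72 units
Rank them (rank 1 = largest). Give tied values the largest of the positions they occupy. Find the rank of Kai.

Sorted (descending): 72, 60, 60, 60, 56, 22
The 3 values of 60 occupy positions 2–4 → each gets rank 4.
Kai has value 56 units → rank 5.

5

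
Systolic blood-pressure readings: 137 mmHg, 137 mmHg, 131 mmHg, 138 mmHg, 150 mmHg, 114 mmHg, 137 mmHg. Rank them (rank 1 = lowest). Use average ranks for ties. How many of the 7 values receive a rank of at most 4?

5

Sorted (ascending): 114, 131, 137, 137, 137, 138, 150
The 3 values of 137 occupy positions 3–5 → average rank 4.
Ranks ≤ 4: {1, 2, 4, 4, 4} → 5 values.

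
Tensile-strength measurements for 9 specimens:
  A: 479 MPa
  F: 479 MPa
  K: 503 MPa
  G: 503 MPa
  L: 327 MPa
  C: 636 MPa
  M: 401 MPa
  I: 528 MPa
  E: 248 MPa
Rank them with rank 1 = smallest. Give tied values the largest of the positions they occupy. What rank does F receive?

Sorted (ascending): 248, 327, 401, 479, 479, 503, 503, 528, 636
The 2 values of 479 occupy positions 4–5 → each gets rank 5.
The 2 values of 503 occupy positions 6–7 → each gets rank 7.
F has value 479 MPa → rank 5.

5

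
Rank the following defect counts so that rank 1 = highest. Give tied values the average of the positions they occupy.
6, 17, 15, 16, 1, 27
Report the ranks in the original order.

5, 2, 4, 3, 6, 1

Sorted (descending): 27, 17, 16, 15, 6, 1
No ties — each value takes its position as its rank.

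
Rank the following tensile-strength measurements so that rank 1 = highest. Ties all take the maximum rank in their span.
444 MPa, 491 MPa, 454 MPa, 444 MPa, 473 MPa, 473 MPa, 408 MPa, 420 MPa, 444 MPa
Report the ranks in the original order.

Sorted (descending): 491, 473, 473, 454, 444, 444, 444, 420, 408
The 2 values of 473 occupy positions 2–3 → each gets rank 3.
The 3 values of 444 occupy positions 5–7 → each gets rank 7.

7, 1, 4, 7, 3, 3, 9, 8, 7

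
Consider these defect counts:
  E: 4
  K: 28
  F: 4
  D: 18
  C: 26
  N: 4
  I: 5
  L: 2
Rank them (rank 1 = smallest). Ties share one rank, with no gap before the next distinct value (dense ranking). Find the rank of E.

2

Sorted (ascending): 2, 4, 4, 4, 5, 18, 26, 28
The 3 values of 4 share dense rank 2.
Remaining distinct values take the next consecutive integers.
E has value 4 → rank 2.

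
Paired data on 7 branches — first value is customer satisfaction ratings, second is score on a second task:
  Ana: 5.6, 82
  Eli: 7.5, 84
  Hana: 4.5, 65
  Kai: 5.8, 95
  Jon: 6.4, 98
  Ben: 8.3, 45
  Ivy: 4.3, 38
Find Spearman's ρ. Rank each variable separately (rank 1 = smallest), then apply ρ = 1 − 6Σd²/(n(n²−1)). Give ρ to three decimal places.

0.357

Ranks of variable 1: 3, 6, 2, 4, 5, 7, 1
Ranks of variable 2: 4, 5, 3, 6, 7, 2, 1
d = r₁ − r₂: -1, 1, -1, -2, -2, 5, 0
d²: 1, 1, 1, 4, 4, 25, 0; Σd² = 36
ρ = 1 − 6·36/(7·48) = 1 − 216/336 = 0.357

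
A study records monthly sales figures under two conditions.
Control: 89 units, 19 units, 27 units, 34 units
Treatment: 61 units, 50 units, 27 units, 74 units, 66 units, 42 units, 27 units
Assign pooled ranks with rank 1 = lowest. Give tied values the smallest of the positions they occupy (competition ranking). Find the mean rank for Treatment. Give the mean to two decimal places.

6.29

Sorted (ascending): 19, 27, 27, 27, 34, 42, 50, 61, 66, 74, 89
The 3 values of 27 occupy positions 2–4 → each gets rank 2.
Treatment values → pooled ranks: 61→8, 50→7, 27→2, 74→10, 66→9, 42→6, 27→2
Mean rank = (8 + 7 + 2 + 10 + 9 + 6 + 2) / 7 = 6.29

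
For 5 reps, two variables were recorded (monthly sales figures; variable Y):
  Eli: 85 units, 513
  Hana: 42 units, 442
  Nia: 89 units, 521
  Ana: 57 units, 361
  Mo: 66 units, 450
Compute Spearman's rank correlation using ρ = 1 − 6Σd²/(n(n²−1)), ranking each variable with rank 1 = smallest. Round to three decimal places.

0.900

Ranks of variable 1: 4, 1, 5, 2, 3
Ranks of variable 2: 4, 2, 5, 1, 3
d = r₁ − r₂: 0, -1, 0, 1, 0
d²: 0, 1, 0, 1, 0; Σd² = 2
ρ = 1 − 6·2/(5·24) = 1 − 12/120 = 0.900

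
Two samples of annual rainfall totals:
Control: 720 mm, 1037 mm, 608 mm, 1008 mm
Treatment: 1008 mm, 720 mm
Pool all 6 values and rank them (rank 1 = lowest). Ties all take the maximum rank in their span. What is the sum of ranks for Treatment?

Sorted (ascending): 608, 720, 720, 1008, 1008, 1037
The 2 values of 720 occupy positions 2–3 → each gets rank 3.
The 2 values of 1008 occupy positions 4–5 → each gets rank 5.
Treatment values → pooled ranks: 1008→5, 720→3
Rank sum = 5 + 3 = 8

8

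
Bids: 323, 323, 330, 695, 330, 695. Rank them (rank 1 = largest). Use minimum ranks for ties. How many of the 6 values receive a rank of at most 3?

Sorted (descending): 695, 695, 330, 330, 323, 323
The 2 values of 695 occupy positions 1–2 → each gets rank 1.
The 2 values of 330 occupy positions 3–4 → each gets rank 3.
The 2 values of 323 occupy positions 5–6 → each gets rank 5.
Ranks ≤ 3: {1, 1, 3, 3} → 4 values.

4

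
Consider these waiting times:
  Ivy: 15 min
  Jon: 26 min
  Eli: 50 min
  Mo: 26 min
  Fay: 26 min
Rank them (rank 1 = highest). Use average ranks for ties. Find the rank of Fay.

Sorted (descending): 50, 26, 26, 26, 15
The 3 values of 26 occupy positions 2–4 → average rank 3.
Fay has value 26 min → rank 3.

3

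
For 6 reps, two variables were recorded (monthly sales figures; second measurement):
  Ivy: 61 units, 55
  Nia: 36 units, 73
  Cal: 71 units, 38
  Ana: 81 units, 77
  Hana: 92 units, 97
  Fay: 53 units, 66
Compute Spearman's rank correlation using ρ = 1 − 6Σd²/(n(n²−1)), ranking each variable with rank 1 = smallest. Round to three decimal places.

Ranks of variable 1: 3, 1, 4, 5, 6, 2
Ranks of variable 2: 2, 4, 1, 5, 6, 3
d = r₁ − r₂: 1, -3, 3, 0, 0, -1
d²: 1, 9, 9, 0, 0, 1; Σd² = 20
ρ = 1 − 6·20/(6·35) = 1 − 120/210 = 0.429

0.429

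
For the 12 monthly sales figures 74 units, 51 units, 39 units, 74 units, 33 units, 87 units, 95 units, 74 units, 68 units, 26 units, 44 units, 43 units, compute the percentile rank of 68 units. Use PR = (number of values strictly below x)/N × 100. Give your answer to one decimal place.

50.0

N = 12.
Strictly below 68: 6. Equal to 68: 1.
PR = 6/12 × 100 = 50.0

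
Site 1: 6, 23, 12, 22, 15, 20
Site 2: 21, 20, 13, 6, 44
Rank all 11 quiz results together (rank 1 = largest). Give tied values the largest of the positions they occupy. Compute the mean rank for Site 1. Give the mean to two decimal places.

Sorted (descending): 44, 23, 22, 21, 20, 20, 15, 13, 12, 6, 6
The 2 values of 20 occupy positions 5–6 → each gets rank 6.
The 2 values of 6 occupy positions 10–11 → each gets rank 11.
Site 1 values → pooled ranks: 6→11, 23→2, 12→9, 22→3, 15→7, 20→6
Mean rank = (11 + 2 + 9 + 3 + 7 + 6) / 6 = 6.33

6.33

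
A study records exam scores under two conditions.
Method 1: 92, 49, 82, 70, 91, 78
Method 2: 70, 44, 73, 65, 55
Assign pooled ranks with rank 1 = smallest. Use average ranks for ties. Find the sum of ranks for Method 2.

20.5

Sorted (ascending): 44, 49, 55, 65, 70, 70, 73, 78, 82, 91, 92
The 2 values of 70 occupy positions 5–6 → average rank (5+6)/2 = 5.5.
Method 2 values → pooled ranks: 70→5.5, 44→1, 73→7, 65→4, 55→3
Rank sum = 5.5 + 1 + 7 + 4 + 3 = 20.5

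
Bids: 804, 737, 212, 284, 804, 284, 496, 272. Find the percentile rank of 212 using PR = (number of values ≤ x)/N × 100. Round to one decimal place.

N = 8.
Strictly below 212: 0. Equal to 212: 1.
PR = 1/8 × 100 = 12.5

12.5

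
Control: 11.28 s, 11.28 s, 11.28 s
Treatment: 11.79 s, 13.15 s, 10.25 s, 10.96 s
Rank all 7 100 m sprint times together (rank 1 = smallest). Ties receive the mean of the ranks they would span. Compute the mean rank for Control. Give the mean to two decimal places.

4.00

Sorted (ascending): 10.25, 10.96, 11.28, 11.28, 11.28, 11.79, 13.15
The 3 values of 11.28 occupy positions 3–5 → average rank 4.
Control values → pooled ranks: 11.28→4, 11.28→4, 11.28→4
Mean rank = (4 + 4 + 4) / 3 = 4.00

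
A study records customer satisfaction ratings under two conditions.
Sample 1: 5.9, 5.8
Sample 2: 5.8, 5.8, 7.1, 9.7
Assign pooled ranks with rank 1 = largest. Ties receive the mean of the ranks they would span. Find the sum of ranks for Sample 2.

Sorted (descending): 9.7, 7.1, 5.9, 5.8, 5.8, 5.8
The 3 values of 5.8 occupy positions 4–6 → average rank 5.
Sample 2 values → pooled ranks: 5.8→5, 5.8→5, 7.1→2, 9.7→1
Rank sum = 5 + 5 + 2 + 1 = 13

13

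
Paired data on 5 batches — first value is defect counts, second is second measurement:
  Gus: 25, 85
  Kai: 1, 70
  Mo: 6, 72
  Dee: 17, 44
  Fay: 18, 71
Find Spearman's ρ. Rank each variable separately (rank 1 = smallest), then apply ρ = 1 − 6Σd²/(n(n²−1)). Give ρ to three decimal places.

Ranks of variable 1: 5, 1, 2, 3, 4
Ranks of variable 2: 5, 2, 4, 1, 3
d = r₁ − r₂: 0, -1, -2, 2, 1
d²: 0, 1, 4, 4, 1; Σd² = 10
ρ = 1 − 6·10/(5·24) = 1 − 60/120 = 0.500

0.500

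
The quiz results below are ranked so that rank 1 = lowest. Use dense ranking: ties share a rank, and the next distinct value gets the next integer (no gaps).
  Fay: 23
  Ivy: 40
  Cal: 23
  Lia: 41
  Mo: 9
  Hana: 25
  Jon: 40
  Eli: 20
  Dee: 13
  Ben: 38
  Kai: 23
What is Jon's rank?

7

Sorted (ascending): 9, 13, 20, 23, 23, 23, 25, 38, 40, 40, 41
The 3 values of 23 share dense rank 4.
The 2 values of 40 share dense rank 7.
Remaining distinct values take the next consecutive integers.
Jon has value 40 → rank 7.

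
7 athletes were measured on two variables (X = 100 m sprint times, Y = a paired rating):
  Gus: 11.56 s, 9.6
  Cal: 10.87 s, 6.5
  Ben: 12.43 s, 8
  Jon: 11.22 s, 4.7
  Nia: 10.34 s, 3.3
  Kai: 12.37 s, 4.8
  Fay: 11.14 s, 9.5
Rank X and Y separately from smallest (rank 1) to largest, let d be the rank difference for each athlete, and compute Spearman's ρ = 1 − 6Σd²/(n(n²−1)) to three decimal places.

0.393

Ranks of variable 1: 5, 2, 7, 4, 1, 6, 3
Ranks of variable 2: 7, 4, 5, 2, 1, 3, 6
d = r₁ − r₂: -2, -2, 2, 2, 0, 3, -3
d²: 4, 4, 4, 4, 0, 9, 9; Σd² = 34
ρ = 1 − 6·34/(7·48) = 1 − 204/336 = 0.393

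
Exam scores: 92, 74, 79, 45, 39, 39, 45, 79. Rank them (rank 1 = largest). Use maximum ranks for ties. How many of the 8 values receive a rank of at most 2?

Sorted (descending): 92, 79, 79, 74, 45, 45, 39, 39
The 2 values of 79 occupy positions 2–3 → each gets rank 3.
The 2 values of 45 occupy positions 5–6 → each gets rank 6.
The 2 values of 39 occupy positions 7–8 → each gets rank 8.
Ranks ≤ 2: {1} → 1 value.

1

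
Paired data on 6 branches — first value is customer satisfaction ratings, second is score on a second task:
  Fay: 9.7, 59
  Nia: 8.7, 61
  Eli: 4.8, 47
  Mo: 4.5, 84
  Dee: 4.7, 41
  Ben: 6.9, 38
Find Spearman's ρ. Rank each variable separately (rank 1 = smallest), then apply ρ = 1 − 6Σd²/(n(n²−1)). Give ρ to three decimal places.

-0.086

Ranks of variable 1: 6, 5, 3, 1, 2, 4
Ranks of variable 2: 4, 5, 3, 6, 2, 1
d = r₁ − r₂: 2, 0, 0, -5, 0, 3
d²: 4, 0, 0, 25, 0, 9; Σd² = 38
ρ = 1 − 6·38/(6·35) = 1 − 228/210 = -0.086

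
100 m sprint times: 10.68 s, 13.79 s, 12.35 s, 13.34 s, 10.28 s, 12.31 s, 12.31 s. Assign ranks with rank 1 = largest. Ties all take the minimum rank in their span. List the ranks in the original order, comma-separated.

Sorted (descending): 13.79, 13.34, 12.35, 12.31, 12.31, 10.68, 10.28
The 2 values of 12.31 occupy positions 4–5 → each gets rank 4.

6, 1, 3, 2, 7, 4, 4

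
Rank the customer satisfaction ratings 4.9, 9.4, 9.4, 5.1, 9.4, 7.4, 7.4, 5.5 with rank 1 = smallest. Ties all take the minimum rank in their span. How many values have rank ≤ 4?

5

Sorted (ascending): 4.9, 5.1, 5.5, 7.4, 7.4, 9.4, 9.4, 9.4
The 2 values of 7.4 occupy positions 4–5 → each gets rank 4.
The 3 values of 9.4 occupy positions 6–8 → each gets rank 6.
Ranks ≤ 4: {1, 2, 3, 4, 4} → 5 values.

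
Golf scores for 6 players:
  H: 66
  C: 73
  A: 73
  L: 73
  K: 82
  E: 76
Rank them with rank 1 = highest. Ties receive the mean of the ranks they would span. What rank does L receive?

4

Sorted (descending): 82, 76, 73, 73, 73, 66
The 3 values of 73 occupy positions 3–5 → average rank 4.
L has value 73 → rank 4.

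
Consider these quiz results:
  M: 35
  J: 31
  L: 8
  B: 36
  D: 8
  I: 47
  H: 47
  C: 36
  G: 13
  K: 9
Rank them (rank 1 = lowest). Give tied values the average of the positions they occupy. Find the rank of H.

9.5

Sorted (ascending): 8, 8, 9, 13, 31, 35, 36, 36, 47, 47
The 2 values of 8 occupy positions 1–2 → average rank (1+2)/2 = 1.5.
The 2 values of 36 occupy positions 7–8 → average rank (7+8)/2 = 7.5.
The 2 values of 47 occupy positions 9–10 → average rank (9+10)/2 = 9.5.
H has value 47 → rank 9.5.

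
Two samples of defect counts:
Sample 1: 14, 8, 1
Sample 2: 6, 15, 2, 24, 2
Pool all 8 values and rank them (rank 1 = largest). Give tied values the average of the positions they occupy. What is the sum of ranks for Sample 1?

Sorted (descending): 24, 15, 14, 8, 6, 2, 2, 1
The 2 values of 2 occupy positions 6–7 → average rank (6+7)/2 = 6.5.
Sample 1 values → pooled ranks: 14→3, 8→4, 1→8
Rank sum = 3 + 4 + 8 = 15

15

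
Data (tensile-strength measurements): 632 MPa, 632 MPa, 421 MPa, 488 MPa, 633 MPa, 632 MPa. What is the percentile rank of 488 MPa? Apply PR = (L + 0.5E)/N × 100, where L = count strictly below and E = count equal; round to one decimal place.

25.0

N = 6.
Strictly below 488: 1. Equal to 488: 1.
PR = (1 + 0.5·1)/6 × 100 = 25.0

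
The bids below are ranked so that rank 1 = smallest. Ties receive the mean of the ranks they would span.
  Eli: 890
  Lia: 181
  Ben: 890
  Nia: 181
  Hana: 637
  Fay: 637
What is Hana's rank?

3.5

Sorted (ascending): 181, 181, 637, 637, 890, 890
The 2 values of 181 occupy positions 1–2 → average rank (1+2)/2 = 1.5.
The 2 values of 637 occupy positions 3–4 → average rank (3+4)/2 = 3.5.
The 2 values of 890 occupy positions 5–6 → average rank (5+6)/2 = 5.5.
Hana has value 637 → rank 3.5.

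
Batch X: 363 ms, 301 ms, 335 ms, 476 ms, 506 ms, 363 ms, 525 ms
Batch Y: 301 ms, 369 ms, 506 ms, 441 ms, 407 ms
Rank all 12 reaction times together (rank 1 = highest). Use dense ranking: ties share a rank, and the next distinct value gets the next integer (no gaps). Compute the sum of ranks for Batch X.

Sorted (descending): 525, 506, 506, 476, 441, 407, 369, 363, 363, 335, 301, 301
The 2 values of 506 share dense rank 2.
The 2 values of 363 share dense rank 7.
The 2 values of 301 share dense rank 9.
Remaining distinct values take the next consecutive integers.
Batch X values → pooled ranks: 363→7, 301→9, 335→8, 476→3, 506→2, 363→7, 525→1
Rank sum = 7 + 9 + 8 + 3 + 2 + 7 + 1 = 37

37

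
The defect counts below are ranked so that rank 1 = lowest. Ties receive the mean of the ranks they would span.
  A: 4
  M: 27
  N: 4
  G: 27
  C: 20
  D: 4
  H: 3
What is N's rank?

Sorted (ascending): 3, 4, 4, 4, 20, 27, 27
The 3 values of 4 occupy positions 2–4 → average rank 3.
The 2 values of 27 occupy positions 6–7 → average rank (6+7)/2 = 6.5.
N has value 4 → rank 3.

3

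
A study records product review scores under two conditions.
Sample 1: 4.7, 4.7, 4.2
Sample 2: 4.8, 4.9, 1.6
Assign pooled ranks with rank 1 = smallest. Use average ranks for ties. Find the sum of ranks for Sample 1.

Sorted (ascending): 1.6, 4.2, 4.7, 4.7, 4.8, 4.9
The 2 values of 4.7 occupy positions 3–4 → average rank (3+4)/2 = 3.5.
Sample 1 values → pooled ranks: 4.7→3.5, 4.7→3.5, 4.2→2
Rank sum = 3.5 + 3.5 + 2 = 9

9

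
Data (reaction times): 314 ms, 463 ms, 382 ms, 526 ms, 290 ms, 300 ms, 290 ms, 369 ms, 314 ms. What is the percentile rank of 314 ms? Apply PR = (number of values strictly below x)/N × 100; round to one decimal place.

N = 9.
Strictly below 314: 3. Equal to 314: 2.
PR = 3/9 × 100 = 33.3

33.3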